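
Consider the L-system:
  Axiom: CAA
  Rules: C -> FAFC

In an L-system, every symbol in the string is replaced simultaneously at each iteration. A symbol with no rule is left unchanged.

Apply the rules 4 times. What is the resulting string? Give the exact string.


Answer: FAFFAFFAFFAFCAA

Derivation:
Step 0: CAA
Step 1: FAFCAA
Step 2: FAFFAFCAA
Step 3: FAFFAFFAFCAA
Step 4: FAFFAFFAFFAFCAA


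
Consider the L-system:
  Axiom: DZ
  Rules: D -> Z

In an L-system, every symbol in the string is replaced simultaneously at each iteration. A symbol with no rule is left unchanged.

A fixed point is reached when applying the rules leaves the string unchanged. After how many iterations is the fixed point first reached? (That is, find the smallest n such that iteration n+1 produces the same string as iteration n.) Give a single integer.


Answer: 1

Derivation:
Step 0: DZ
Step 1: ZZ
Step 2: ZZ  (unchanged — fixed point at step 1)


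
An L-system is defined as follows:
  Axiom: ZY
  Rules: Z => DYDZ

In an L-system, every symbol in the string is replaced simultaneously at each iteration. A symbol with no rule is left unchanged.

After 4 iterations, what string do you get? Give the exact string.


Answer: DYDDYDDYDDYDZY

Derivation:
Step 0: ZY
Step 1: DYDZY
Step 2: DYDDYDZY
Step 3: DYDDYDDYDZY
Step 4: DYDDYDDYDDYDZY


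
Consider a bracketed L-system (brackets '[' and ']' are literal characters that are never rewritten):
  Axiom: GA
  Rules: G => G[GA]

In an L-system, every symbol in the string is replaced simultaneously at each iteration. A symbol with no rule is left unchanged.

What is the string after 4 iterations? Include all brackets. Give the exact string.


Step 0: GA
Step 1: G[GA]A
Step 2: G[GA][G[GA]A]A
Step 3: G[GA][G[GA]A][G[GA][G[GA]A]A]A
Step 4: G[GA][G[GA]A][G[GA][G[GA]A]A][G[GA][G[GA]A][G[GA][G[GA]A]A]A]A

Answer: G[GA][G[GA]A][G[GA][G[GA]A]A][G[GA][G[GA]A][G[GA][G[GA]A]A]A]A


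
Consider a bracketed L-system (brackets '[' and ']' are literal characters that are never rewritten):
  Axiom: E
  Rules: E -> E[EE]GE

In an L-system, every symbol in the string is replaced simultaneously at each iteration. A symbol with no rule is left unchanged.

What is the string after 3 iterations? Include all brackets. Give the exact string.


Answer: E[EE]GE[E[EE]GEE[EE]GE]GE[EE]GE[E[EE]GE[E[EE]GEE[EE]GE]GE[EE]GEE[EE]GE[E[EE]GEE[EE]GE]GE[EE]GE]GE[EE]GE[E[EE]GEE[EE]GE]GE[EE]GE

Derivation:
Step 0: E
Step 1: E[EE]GE
Step 2: E[EE]GE[E[EE]GEE[EE]GE]GE[EE]GE
Step 3: E[EE]GE[E[EE]GEE[EE]GE]GE[EE]GE[E[EE]GE[E[EE]GEE[EE]GE]GE[EE]GEE[EE]GE[E[EE]GEE[EE]GE]GE[EE]GE]GE[EE]GE[E[EE]GEE[EE]GE]GE[EE]GE


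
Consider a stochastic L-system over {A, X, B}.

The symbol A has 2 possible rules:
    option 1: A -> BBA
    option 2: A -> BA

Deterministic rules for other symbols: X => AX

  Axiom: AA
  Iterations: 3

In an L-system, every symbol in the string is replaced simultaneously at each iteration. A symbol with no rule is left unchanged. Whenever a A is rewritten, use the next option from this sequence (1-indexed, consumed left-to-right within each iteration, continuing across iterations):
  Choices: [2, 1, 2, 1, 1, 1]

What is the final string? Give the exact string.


Step 0: AA
Step 1: BABBA  (used choices [2, 1])
Step 2: BBABBBBA  (used choices [2, 1])
Step 3: BBBBABBBBBBA  (used choices [1, 1])

Answer: BBBBABBBBBBA


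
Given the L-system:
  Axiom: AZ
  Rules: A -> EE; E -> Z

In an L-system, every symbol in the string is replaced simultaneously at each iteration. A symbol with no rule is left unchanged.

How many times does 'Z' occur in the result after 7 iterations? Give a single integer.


Step 0: AZ  (1 'Z')
Step 1: EEZ  (1 'Z')
Step 2: ZZZ  (3 'Z')
Step 3: ZZZ  (3 'Z')
Step 4: ZZZ  (3 'Z')
Step 5: ZZZ  (3 'Z')
Step 6: ZZZ  (3 'Z')
Step 7: ZZZ  (3 'Z')

Answer: 3


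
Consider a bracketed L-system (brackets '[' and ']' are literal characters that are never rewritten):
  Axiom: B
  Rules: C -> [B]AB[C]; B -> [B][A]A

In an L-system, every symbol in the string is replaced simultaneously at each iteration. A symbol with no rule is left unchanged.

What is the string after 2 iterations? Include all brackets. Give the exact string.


Step 0: B
Step 1: [B][A]A
Step 2: [[B][A]A][A]A

Answer: [[B][A]A][A]A


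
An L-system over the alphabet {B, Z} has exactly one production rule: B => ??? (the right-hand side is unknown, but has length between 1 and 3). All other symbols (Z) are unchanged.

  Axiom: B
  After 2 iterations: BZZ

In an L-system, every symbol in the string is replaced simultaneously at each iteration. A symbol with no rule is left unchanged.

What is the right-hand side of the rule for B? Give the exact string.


Trying B => BZ:
  Step 0: B
  Step 1: BZ
  Step 2: BZZ
Matches the given result.

Answer: BZ


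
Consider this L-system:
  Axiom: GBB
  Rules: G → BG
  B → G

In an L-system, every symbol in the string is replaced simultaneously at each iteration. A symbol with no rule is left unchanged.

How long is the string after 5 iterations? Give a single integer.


Step 0: length = 3
Step 1: length = 4
Step 2: length = 7
Step 3: length = 11
Step 4: length = 18
Step 5: length = 29

Answer: 29


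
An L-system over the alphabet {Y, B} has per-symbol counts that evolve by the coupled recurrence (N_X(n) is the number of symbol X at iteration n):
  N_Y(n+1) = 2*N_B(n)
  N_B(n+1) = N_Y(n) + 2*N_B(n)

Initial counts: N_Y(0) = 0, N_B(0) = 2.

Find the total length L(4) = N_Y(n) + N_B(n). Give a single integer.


Step 0: N_Y=0, N_B=2, L=2
Step 1: N_Y=4, N_B=4, L=8
Step 2: N_Y=8, N_B=12, L=20
Step 3: N_Y=24, N_B=32, L=56
Step 4: N_Y=64, N_B=88, L=152

Answer: 152


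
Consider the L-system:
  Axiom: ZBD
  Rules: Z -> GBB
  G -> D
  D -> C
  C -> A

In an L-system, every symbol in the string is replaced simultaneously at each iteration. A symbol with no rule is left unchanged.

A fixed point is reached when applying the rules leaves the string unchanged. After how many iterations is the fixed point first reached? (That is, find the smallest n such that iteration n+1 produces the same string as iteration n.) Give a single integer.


Answer: 4

Derivation:
Step 0: ZBD
Step 1: GBBBC
Step 2: DBBBA
Step 3: CBBBA
Step 4: ABBBA
Step 5: ABBBA  (unchanged — fixed point at step 4)


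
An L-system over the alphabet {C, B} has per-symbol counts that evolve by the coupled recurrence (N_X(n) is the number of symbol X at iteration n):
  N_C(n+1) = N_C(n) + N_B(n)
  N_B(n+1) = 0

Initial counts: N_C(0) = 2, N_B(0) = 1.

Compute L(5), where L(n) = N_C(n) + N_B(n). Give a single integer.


Step 0: N_C=2, N_B=1, L=3
Step 1: N_C=3, N_B=0, L=3
Step 2: N_C=3, N_B=0, L=3
Step 3: N_C=3, N_B=0, L=3
Step 4: N_C=3, N_B=0, L=3
Step 5: N_C=3, N_B=0, L=3

Answer: 3


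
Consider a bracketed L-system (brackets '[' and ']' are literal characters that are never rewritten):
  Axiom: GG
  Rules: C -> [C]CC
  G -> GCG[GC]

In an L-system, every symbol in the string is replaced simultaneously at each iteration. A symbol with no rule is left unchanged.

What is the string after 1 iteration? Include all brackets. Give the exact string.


Step 0: GG
Step 1: GCG[GC]GCG[GC]

Answer: GCG[GC]GCG[GC]


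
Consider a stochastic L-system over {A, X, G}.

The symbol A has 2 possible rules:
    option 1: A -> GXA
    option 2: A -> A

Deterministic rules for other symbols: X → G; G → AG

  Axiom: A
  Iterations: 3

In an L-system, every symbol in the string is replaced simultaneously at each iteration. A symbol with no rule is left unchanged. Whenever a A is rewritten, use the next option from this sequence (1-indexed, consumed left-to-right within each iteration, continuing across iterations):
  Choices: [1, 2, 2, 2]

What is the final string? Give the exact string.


Answer: AAGAGA

Derivation:
Step 0: A
Step 1: GXA  (used choices [1])
Step 2: AGGA  (used choices [2])
Step 3: AAGAGA  (used choices [2, 2])


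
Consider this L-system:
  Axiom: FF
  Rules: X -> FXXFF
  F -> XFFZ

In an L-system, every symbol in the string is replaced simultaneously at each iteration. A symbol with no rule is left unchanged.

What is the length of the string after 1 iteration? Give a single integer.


Answer: 8

Derivation:
Step 0: length = 2
Step 1: length = 8


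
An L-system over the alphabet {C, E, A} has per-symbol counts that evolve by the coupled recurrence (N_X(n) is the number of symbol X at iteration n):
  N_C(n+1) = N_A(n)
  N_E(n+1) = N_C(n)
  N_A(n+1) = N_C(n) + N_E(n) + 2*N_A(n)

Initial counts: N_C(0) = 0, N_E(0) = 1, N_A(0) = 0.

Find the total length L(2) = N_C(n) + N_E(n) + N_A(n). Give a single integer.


Answer: 3

Derivation:
Step 0: N_C=0, N_E=1, N_A=0, L=1
Step 1: N_C=0, N_E=0, N_A=1, L=1
Step 2: N_C=1, N_E=0, N_A=2, L=3


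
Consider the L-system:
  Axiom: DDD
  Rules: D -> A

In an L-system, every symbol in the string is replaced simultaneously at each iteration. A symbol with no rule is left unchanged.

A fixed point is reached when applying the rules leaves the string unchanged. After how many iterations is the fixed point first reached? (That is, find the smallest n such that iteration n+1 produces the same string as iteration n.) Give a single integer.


Step 0: DDD
Step 1: AAA
Step 2: AAA  (unchanged — fixed point at step 1)

Answer: 1


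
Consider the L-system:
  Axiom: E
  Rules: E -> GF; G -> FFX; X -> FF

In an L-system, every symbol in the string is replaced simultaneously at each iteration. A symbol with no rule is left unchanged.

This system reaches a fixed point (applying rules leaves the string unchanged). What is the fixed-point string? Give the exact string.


Step 0: E
Step 1: GF
Step 2: FFXF
Step 3: FFFFF
Step 4: FFFFF  (unchanged — fixed point at step 3)

Answer: FFFFF


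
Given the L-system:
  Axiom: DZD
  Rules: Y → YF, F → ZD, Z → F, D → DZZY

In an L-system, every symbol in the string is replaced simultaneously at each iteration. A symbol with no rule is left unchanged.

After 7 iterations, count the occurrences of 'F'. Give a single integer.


Step 0: length=3, 'F' count=0
Step 1: length=9, 'F' count=1
Step 2: length=18, 'F' count=6
Step 3: length=37, 'F' count=9
Step 4: length=80, 'F' count=19
Step 5: length=169, 'F' count=43
Step 6: length=357, 'F' count=89
Step 7: length=757, 'F' count=188
Final string: DZZYFFYFZDZDYFZDFDZZYFDZZYYFZDFDZZYZDDZZYFFYFZDDZZYFFYFYFZDFDZZYZDDZZYFFYFFDZZYDZZYFFYFZDZDYFZDFDZZYDZZYFFYFZDZDYFZDYFZDFDZZYZDDZZYFFYFFDZZYDZZYFFYFZDZDYFZDZDDZZYFFYFDZZYFFYFZDZDYFZDFDZZYFDZZYYFZDFDZZYZDDZZYFFYFDZZYFFYFZDZDYFZDFDZZYFDZZYYFZDFDZZYYFZDFDZZYZDDZZYFFYFFDZZYDZZYFFYFZDZDYFZDZDDZZYFFYFDZZYFFYFZDZDYFZDFDZZYFDZZYYFZDFDZZYFDZZYDZZYFFYFZDZDYFZDDZZYFFYFZDZDYFZDFDZZYFDZZYYFZDFDZZYZDDZZYFFYFZDDZZYFFYFYFZDFDZZYZDDZZYFFYFDZZYFFYFZDZDYFZDFDZZYFDZZYYFZDFDZZYZDDZZYFFYFZDDZZYFFYFYFZDFDZZYZDDZZYFFYFFDZZYDZZYFFYFZDZDYFZDFDZZYDZZYFFYFZDZDYFZDYFZDFDZZYZDDZZYFFYFFDZZYDZZYFFYFZDZDYFZDZDDZZYFFYFDZZYFFYFZDZDYFZDFDZZYFDZZYYFZDFDZZYZDDZZYFFYFDZZYFFYFZDZDYFZDFDZZYFDZZYYFZDFDZZYYFZDFDZZYZDDZZYFFYFFDZZYDZZYFFYFZDZDYFZDZDDZZYFFYFDZZYFFYFZDZDYFZDFDZZYFDZZYYFZDFDZZY

Answer: 188


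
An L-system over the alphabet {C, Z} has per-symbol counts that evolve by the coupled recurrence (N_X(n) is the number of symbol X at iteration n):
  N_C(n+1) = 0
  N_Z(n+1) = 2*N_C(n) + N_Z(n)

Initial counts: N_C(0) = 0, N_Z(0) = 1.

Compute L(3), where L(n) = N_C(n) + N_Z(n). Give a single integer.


Step 0: N_C=0, N_Z=1, L=1
Step 1: N_C=0, N_Z=1, L=1
Step 2: N_C=0, N_Z=1, L=1
Step 3: N_C=0, N_Z=1, L=1

Answer: 1


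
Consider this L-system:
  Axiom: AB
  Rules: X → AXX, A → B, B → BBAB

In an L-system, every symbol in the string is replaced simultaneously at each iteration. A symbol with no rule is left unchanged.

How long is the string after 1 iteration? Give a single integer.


Answer: 5

Derivation:
Step 0: length = 2
Step 1: length = 5


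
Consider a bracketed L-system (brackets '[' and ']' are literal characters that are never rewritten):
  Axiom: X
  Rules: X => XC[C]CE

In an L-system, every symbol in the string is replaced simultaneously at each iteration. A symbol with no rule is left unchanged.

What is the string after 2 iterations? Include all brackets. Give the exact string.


Step 0: X
Step 1: XC[C]CE
Step 2: XC[C]CEC[C]CE

Answer: XC[C]CEC[C]CE


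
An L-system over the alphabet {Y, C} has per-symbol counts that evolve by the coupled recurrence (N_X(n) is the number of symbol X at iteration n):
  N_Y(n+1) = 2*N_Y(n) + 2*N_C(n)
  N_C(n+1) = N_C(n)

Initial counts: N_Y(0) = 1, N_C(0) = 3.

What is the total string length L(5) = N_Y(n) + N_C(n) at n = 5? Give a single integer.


Answer: 221

Derivation:
Step 0: N_Y=1, N_C=3, L=4
Step 1: N_Y=8, N_C=3, L=11
Step 2: N_Y=22, N_C=3, L=25
Step 3: N_Y=50, N_C=3, L=53
Step 4: N_Y=106, N_C=3, L=109
Step 5: N_Y=218, N_C=3, L=221


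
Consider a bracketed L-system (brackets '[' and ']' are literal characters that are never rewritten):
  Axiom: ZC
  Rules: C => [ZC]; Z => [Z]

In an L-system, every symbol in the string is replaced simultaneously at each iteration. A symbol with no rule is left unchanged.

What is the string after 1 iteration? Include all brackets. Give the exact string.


Step 0: ZC
Step 1: [Z][ZC]

Answer: [Z][ZC]


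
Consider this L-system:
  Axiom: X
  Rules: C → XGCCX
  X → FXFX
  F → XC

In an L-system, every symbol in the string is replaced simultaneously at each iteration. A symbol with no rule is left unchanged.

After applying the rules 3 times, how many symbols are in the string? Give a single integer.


Answer: 42

Derivation:
Step 0: length = 1
Step 1: length = 4
Step 2: length = 12
Step 3: length = 42


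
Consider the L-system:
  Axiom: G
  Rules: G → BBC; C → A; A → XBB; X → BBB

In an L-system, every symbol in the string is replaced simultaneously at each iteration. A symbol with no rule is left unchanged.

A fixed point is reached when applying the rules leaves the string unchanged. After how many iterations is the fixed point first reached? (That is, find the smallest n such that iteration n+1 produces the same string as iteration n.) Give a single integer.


Step 0: G
Step 1: BBC
Step 2: BBA
Step 3: BBXBB
Step 4: BBBBBBB
Step 5: BBBBBBB  (unchanged — fixed point at step 4)

Answer: 4


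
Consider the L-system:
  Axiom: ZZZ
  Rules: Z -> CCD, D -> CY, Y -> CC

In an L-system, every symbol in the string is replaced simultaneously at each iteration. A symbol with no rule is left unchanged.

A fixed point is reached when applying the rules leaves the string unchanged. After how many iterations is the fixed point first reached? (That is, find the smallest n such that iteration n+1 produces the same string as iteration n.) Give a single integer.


Step 0: ZZZ
Step 1: CCDCCDCCD
Step 2: CCCYCCCYCCCY
Step 3: CCCCCCCCCCCCCCC
Step 4: CCCCCCCCCCCCCCC  (unchanged — fixed point at step 3)

Answer: 3


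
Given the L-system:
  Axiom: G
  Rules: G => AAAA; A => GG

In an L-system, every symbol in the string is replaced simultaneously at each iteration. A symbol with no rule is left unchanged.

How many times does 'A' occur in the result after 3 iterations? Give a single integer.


Answer: 32

Derivation:
Step 0: G  (0 'A')
Step 1: AAAA  (4 'A')
Step 2: GGGGGGGG  (0 'A')
Step 3: AAAAAAAAAAAAAAAAAAAAAAAAAAAAAAAA  (32 'A')


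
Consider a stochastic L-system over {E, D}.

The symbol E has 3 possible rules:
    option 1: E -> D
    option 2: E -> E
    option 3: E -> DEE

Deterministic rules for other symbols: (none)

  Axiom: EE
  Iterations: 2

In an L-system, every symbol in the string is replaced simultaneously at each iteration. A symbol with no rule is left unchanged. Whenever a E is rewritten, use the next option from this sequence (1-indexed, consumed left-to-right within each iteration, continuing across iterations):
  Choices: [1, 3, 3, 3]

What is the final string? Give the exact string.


Step 0: EE
Step 1: DDEE  (used choices [1, 3])
Step 2: DDDEEDEE  (used choices [3, 3])

Answer: DDDEEDEE


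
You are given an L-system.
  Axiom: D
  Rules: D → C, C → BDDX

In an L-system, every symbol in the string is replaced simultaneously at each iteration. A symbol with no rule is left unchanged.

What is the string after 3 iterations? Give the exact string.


Answer: BCCX

Derivation:
Step 0: D
Step 1: C
Step 2: BDDX
Step 3: BCCX


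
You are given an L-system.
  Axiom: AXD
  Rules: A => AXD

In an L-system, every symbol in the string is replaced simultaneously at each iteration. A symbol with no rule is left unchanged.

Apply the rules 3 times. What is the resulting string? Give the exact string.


Step 0: AXD
Step 1: AXDXD
Step 2: AXDXDXD
Step 3: AXDXDXDXD

Answer: AXDXDXDXD


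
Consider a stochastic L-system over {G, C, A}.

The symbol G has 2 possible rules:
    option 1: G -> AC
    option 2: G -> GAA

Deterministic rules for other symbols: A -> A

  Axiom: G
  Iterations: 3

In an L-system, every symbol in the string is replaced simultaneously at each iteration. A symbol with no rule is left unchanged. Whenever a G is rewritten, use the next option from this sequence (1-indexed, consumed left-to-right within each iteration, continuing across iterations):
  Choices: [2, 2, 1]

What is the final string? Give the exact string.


Answer: ACAAAA

Derivation:
Step 0: G
Step 1: GAA  (used choices [2])
Step 2: GAAAA  (used choices [2])
Step 3: ACAAAA  (used choices [1])


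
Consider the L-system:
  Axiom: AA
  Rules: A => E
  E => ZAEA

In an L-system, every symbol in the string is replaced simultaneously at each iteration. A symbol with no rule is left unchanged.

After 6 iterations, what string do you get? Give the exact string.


Answer: ZZZAEAZEZAEAEZAEAZZEZAEAEZZAEAZEZAEAEZAEAZEZAEAEZZAEAZEZAEAEZAEAZZZAEAZEZAEAEZAEAZZEZAEAEZZAEAZEZAEAEZAEAZEZAEAEZZAEAZEZAEAEZAEA

Derivation:
Step 0: AA
Step 1: EE
Step 2: ZAEAZAEA
Step 3: ZEZAEAEZEZAEAE
Step 4: ZZAEAZEZAEAEZAEAZZAEAZEZAEAEZAEA
Step 5: ZZEZAEAEZZAEAZEZAEAEZAEAZEZAEAEZZEZAEAEZZAEAZEZAEAEZAEAZEZAEAE
Step 6: ZZZAEAZEZAEAEZAEAZZEZAEAEZZAEAZEZAEAEZAEAZEZAEAEZZAEAZEZAEAEZAEAZZZAEAZEZAEAEZAEAZZEZAEAEZZAEAZEZAEAEZAEAZEZAEAEZZAEAZEZAEAEZAEA


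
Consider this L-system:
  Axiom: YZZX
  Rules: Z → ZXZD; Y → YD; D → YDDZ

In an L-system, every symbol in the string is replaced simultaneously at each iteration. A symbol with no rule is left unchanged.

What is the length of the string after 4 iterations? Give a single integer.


Step 0: length = 4
Step 1: length = 11
Step 2: length = 33
Step 3: length = 103
Step 4: length = 328

Answer: 328


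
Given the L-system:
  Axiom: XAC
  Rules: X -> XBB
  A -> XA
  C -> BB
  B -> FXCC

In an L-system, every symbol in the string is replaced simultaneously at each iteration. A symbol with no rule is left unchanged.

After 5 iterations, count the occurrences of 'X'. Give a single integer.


Step 0: XAC  (1 'X')
Step 1: XBBXABB  (2 'X')
Step 2: XBBFXCCFXCCXBBXAFXCCFXCC  (7 'X')
Step 3: XBBFXCCFXCCFXBBBBBBFXBBBBBBXBBFXCCFXCCXBBXAFXBBBBBBFXBBBBBB  (12 'X')
Step 4: XBBFXCCFXCCFXBBBBBBFXBBBBBBFXBBFXCCFXCCFXCCFXCCFXCCFXCCFXBBFXCCFXCCFXCCFXCCFXCCFXCCXBBFXCCFXCCFXBBBBBBFXBBBBBBXBBFXCCFXCCXBBXAFXBBFXCCFXCCFXCCFXCCFXCCFXCCFXBBFXCCFXCCFXCCFXCCFXCCFXCC  (43 'X')
Step 5: XBBFXCCFXCCFXBBBBBBFXBBBBBBFXBBFXCCFXCCFXCCFXCCFXCCFXCCFXBBFXCCFXCCFXCCFXCCFXCCFXCCFXBBFXCCFXCCFXBBBBBBFXBBBBBBFXBBBBBBFXBBBBBBFXBBBBBBFXBBBBBBFXBBFXCCFXCCFXBBBBBBFXBBBBBBFXBBBBBBFXBBBBBBFXBBBBBBFXBBBBBBXBBFXCCFXCCFXBBBBBBFXBBBBBBFXBBFXCCFXCCFXCCFXCCFXCCFXCCFXBBFXCCFXCCFXCCFXCCFXCCFXCCXBBFXCCFXCCFXBBBBBBFXBBBBBBXBBFXCCFXCCXBBXAFXBBFXCCFXCCFXBBBBBBFXBBBBBBFXBBBBBBFXBBBBBBFXBBBBBBFXBBBBBBFXBBFXCCFXCCFXBBBBBBFXBBBBBBFXBBBBBBFXBBBBBBFXBBBBBBFXBBBBBB  (84 'X')

Answer: 84


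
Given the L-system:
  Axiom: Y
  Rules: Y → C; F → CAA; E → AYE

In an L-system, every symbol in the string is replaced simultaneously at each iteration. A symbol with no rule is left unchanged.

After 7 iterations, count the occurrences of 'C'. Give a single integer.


Step 0: Y  (0 'C')
Step 1: C  (1 'C')
Step 2: C  (1 'C')
Step 3: C  (1 'C')
Step 4: C  (1 'C')
Step 5: C  (1 'C')
Step 6: C  (1 'C')
Step 7: C  (1 'C')

Answer: 1


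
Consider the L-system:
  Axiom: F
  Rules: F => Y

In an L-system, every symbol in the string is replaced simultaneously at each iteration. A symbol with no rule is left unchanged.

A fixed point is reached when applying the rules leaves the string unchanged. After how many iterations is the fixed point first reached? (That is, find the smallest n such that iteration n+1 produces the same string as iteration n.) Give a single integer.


Step 0: F
Step 1: Y
Step 2: Y  (unchanged — fixed point at step 1)

Answer: 1


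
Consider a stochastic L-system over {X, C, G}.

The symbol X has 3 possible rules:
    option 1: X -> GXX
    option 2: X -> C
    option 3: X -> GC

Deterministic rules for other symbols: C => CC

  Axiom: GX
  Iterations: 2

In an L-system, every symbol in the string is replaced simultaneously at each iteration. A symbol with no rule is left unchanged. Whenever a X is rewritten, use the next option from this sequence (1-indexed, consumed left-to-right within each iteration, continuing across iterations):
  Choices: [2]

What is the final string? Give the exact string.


Answer: GCC

Derivation:
Step 0: GX
Step 1: GC  (used choices [2])
Step 2: GCC  (used choices [])


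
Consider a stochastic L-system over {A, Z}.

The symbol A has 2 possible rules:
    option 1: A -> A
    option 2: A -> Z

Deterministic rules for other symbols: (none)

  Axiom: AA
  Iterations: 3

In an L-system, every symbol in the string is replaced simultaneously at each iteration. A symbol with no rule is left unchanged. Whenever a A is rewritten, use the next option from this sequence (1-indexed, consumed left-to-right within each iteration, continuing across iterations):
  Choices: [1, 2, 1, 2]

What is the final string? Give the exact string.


Step 0: AA
Step 1: AZ  (used choices [1, 2])
Step 2: AZ  (used choices [1])
Step 3: ZZ  (used choices [2])

Answer: ZZ


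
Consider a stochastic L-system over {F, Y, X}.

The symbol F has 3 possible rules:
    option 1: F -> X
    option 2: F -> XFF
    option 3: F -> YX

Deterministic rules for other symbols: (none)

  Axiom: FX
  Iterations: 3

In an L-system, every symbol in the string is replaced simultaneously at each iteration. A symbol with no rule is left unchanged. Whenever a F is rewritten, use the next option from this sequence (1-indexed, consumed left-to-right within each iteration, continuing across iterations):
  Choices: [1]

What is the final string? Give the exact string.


Step 0: FX
Step 1: XX  (used choices [1])
Step 2: XX  (used choices [])
Step 3: XX  (used choices [])

Answer: XX


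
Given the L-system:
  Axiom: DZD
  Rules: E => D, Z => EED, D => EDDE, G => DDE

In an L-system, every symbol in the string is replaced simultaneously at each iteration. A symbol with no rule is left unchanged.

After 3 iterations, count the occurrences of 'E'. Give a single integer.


Step 0: DZD  (0 'E')
Step 1: EDDEEEDEDDE  (6 'E')
Step 2: DEDDEEDDEDDDEDDEDEDDEEDDED  (10 'E')
Step 3: EDDEDEDDEEDDEDDEDDEEDDEDEDDEEDDEEDDEDEDDEEDDEDEDDEDEDDEEDDEDDEDDEEDDEDEDDE  (32 'E')

Answer: 32


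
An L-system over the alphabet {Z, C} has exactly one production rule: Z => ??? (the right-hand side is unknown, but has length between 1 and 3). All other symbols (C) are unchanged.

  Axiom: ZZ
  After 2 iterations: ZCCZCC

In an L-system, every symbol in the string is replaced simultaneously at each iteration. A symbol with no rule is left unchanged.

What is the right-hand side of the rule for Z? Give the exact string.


Answer: ZC

Derivation:
Trying Z => ZC:
  Step 0: ZZ
  Step 1: ZCZC
  Step 2: ZCCZCC
Matches the given result.


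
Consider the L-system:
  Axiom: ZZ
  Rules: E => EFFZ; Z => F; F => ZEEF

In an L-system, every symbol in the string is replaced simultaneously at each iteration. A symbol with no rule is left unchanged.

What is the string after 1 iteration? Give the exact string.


Answer: FF

Derivation:
Step 0: ZZ
Step 1: FF


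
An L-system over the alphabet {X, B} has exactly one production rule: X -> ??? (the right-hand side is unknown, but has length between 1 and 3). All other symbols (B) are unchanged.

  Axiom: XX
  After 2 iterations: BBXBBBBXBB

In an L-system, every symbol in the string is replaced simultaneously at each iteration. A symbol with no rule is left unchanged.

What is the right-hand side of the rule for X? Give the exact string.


Trying X -> BXB:
  Step 0: XX
  Step 1: BXBBXB
  Step 2: BBXBBBBXBB
Matches the given result.

Answer: BXB


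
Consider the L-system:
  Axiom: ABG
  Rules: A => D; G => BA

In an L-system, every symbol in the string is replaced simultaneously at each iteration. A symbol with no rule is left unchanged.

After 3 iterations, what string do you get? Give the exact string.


Answer: DBBD

Derivation:
Step 0: ABG
Step 1: DBBA
Step 2: DBBD
Step 3: DBBD


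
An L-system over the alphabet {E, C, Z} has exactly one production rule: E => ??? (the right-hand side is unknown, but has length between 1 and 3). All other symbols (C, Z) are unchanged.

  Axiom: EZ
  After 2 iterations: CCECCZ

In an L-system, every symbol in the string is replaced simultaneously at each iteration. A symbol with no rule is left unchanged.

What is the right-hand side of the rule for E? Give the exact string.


Trying E => CEC:
  Step 0: EZ
  Step 1: CECZ
  Step 2: CCECCZ
Matches the given result.

Answer: CEC


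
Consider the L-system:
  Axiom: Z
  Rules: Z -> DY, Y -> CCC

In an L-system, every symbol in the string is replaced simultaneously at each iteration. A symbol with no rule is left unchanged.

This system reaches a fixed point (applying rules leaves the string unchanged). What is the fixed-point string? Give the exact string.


Answer: DCCC

Derivation:
Step 0: Z
Step 1: DY
Step 2: DCCC
Step 3: DCCC  (unchanged — fixed point at step 2)


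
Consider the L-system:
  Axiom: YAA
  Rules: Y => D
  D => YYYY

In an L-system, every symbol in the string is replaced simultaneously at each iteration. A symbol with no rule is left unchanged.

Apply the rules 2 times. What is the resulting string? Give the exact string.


Answer: YYYYAA

Derivation:
Step 0: YAA
Step 1: DAA
Step 2: YYYYAA


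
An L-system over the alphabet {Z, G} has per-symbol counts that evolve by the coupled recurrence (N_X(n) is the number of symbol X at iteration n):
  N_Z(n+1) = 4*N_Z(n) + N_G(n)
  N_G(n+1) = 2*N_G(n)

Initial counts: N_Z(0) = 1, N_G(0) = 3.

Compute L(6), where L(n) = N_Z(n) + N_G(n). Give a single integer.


Step 0: N_Z=1, N_G=3, L=4
Step 1: N_Z=7, N_G=6, L=13
Step 2: N_Z=34, N_G=12, L=46
Step 3: N_Z=148, N_G=24, L=172
Step 4: N_Z=616, N_G=48, L=664
Step 5: N_Z=2512, N_G=96, L=2608
Step 6: N_Z=10144, N_G=192, L=10336

Answer: 10336


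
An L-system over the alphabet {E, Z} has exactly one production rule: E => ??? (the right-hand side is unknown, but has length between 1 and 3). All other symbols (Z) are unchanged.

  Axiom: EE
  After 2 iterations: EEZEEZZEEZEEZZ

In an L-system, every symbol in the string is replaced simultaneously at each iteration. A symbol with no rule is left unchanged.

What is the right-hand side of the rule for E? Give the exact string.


Trying E => EEZ:
  Step 0: EE
  Step 1: EEZEEZ
  Step 2: EEZEEZZEEZEEZZ
Matches the given result.

Answer: EEZ


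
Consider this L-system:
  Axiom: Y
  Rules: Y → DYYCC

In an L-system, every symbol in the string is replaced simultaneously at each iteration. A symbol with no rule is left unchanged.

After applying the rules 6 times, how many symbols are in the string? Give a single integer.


Answer: 253

Derivation:
Step 0: length = 1
Step 1: length = 5
Step 2: length = 13
Step 3: length = 29
Step 4: length = 61
Step 5: length = 125
Step 6: length = 253


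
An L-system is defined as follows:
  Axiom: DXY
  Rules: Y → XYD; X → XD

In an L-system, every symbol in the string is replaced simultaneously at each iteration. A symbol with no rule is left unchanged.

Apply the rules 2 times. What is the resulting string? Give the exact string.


Step 0: DXY
Step 1: DXDXYD
Step 2: DXDDXDXYDD

Answer: DXDDXDXYDD


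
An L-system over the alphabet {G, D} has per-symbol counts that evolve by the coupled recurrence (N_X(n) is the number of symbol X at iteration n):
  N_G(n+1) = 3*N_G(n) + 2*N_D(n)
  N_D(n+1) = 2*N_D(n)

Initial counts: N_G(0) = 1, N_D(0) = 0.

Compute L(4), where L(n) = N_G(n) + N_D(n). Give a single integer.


Answer: 81

Derivation:
Step 0: N_G=1, N_D=0, L=1
Step 1: N_G=3, N_D=0, L=3
Step 2: N_G=9, N_D=0, L=9
Step 3: N_G=27, N_D=0, L=27
Step 4: N_G=81, N_D=0, L=81


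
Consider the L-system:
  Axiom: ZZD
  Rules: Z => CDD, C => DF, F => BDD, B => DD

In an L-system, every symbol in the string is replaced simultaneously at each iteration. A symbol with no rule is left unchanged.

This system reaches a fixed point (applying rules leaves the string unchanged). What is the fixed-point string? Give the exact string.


Answer: DDDDDDDDDDDDDDD

Derivation:
Step 0: ZZD
Step 1: CDDCDDD
Step 2: DFDDDFDDD
Step 3: DBDDDDDBDDDDD
Step 4: DDDDDDDDDDDDDDD
Step 5: DDDDDDDDDDDDDDD  (unchanged — fixed point at step 4)


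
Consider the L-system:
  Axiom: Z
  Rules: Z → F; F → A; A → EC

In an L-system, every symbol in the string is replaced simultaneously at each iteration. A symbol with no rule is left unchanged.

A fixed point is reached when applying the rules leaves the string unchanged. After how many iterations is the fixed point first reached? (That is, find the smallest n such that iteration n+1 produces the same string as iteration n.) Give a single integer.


Step 0: Z
Step 1: F
Step 2: A
Step 3: EC
Step 4: EC  (unchanged — fixed point at step 3)

Answer: 3


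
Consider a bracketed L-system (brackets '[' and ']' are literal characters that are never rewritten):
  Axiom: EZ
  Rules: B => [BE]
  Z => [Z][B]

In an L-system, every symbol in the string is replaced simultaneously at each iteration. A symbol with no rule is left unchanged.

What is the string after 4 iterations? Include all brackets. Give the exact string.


Step 0: EZ
Step 1: E[Z][B]
Step 2: E[[Z][B]][[BE]]
Step 3: E[[[Z][B]][[BE]]][[[BE]E]]
Step 4: E[[[[Z][B]][[BE]]][[[BE]E]]][[[[BE]E]E]]

Answer: E[[[[Z][B]][[BE]]][[[BE]E]]][[[[BE]E]E]]


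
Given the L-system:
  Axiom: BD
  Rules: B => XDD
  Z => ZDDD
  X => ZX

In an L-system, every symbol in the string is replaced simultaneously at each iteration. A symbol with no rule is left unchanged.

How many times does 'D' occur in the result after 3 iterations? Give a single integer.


Answer: 6

Derivation:
Step 0: BD  (1 'D')
Step 1: XDDD  (3 'D')
Step 2: ZXDDD  (3 'D')
Step 3: ZDDDZXDDD  (6 'D')


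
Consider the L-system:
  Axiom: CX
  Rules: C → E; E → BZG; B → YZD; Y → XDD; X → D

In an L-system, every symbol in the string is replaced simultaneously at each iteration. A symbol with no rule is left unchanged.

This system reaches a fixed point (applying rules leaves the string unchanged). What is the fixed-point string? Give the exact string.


Answer: DDDZDZGD

Derivation:
Step 0: CX
Step 1: ED
Step 2: BZGD
Step 3: YZDZGD
Step 4: XDDZDZGD
Step 5: DDDZDZGD
Step 6: DDDZDZGD  (unchanged — fixed point at step 5)


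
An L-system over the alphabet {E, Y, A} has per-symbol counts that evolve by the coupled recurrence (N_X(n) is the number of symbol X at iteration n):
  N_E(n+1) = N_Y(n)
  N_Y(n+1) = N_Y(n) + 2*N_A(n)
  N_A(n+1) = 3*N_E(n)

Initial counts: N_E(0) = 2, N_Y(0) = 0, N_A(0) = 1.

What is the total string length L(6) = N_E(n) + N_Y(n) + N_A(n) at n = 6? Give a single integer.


Step 0: N_E=2, N_Y=0, N_A=1, L=3
Step 1: N_E=0, N_Y=2, N_A=6, L=8
Step 2: N_E=2, N_Y=14, N_A=0, L=16
Step 3: N_E=14, N_Y=14, N_A=6, L=34
Step 4: N_E=14, N_Y=26, N_A=42, L=82
Step 5: N_E=26, N_Y=110, N_A=42, L=178
Step 6: N_E=110, N_Y=194, N_A=78, L=382

Answer: 382


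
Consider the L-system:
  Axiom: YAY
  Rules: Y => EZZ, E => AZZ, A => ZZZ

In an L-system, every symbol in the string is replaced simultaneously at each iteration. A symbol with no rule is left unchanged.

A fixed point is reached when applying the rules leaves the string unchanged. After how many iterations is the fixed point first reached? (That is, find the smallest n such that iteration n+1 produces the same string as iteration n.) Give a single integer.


Step 0: YAY
Step 1: EZZZZZEZZ
Step 2: AZZZZZZZAZZZZ
Step 3: ZZZZZZZZZZZZZZZZZ
Step 4: ZZZZZZZZZZZZZZZZZ  (unchanged — fixed point at step 3)

Answer: 3


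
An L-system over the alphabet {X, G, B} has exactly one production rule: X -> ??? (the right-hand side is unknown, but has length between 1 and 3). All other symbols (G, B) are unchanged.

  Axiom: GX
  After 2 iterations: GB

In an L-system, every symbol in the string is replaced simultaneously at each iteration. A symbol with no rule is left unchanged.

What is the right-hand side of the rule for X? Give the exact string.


Trying X -> B:
  Step 0: GX
  Step 1: GB
  Step 2: GB
Matches the given result.

Answer: B


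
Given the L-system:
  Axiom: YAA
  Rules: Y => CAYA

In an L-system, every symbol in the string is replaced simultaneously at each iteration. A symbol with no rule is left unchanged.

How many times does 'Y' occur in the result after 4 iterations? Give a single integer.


Step 0: YAA  (1 'Y')
Step 1: CAYAAA  (1 'Y')
Step 2: CACAYAAAA  (1 'Y')
Step 3: CACACAYAAAAA  (1 'Y')
Step 4: CACACACAYAAAAAA  (1 'Y')

Answer: 1


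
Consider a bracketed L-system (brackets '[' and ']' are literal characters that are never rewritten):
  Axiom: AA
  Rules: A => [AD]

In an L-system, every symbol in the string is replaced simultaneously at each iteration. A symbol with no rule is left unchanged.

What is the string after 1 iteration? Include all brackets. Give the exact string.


Answer: [AD][AD]

Derivation:
Step 0: AA
Step 1: [AD][AD]


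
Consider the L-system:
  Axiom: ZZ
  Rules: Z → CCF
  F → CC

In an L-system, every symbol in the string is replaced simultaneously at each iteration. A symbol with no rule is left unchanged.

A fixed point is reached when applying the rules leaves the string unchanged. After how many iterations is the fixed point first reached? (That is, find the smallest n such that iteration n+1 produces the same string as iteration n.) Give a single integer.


Answer: 2

Derivation:
Step 0: ZZ
Step 1: CCFCCF
Step 2: CCCCCCCC
Step 3: CCCCCCCC  (unchanged — fixed point at step 2)


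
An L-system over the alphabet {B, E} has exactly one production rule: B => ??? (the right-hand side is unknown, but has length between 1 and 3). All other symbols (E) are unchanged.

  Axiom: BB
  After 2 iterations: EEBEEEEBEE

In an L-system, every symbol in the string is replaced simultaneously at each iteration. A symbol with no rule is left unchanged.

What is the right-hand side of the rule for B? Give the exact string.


Trying B => EBE:
  Step 0: BB
  Step 1: EBEEBE
  Step 2: EEBEEEEBEE
Matches the given result.

Answer: EBE


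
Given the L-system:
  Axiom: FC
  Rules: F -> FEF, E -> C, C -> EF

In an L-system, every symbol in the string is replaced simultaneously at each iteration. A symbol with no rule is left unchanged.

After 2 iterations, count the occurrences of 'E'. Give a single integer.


Answer: 3

Derivation:
Step 0: FC  (0 'E')
Step 1: FEFEF  (2 'E')
Step 2: FEFCFEFCFEF  (3 'E')


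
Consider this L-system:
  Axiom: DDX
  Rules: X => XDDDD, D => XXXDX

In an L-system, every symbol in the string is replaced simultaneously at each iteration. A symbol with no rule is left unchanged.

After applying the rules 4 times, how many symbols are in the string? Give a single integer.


Step 0: length = 3
Step 1: length = 15
Step 2: length = 75
Step 3: length = 375
Step 4: length = 1875

Answer: 1875


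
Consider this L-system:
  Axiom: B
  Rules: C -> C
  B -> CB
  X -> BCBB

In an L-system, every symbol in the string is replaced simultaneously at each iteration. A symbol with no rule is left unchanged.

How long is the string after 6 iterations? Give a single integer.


Step 0: length = 1
Step 1: length = 2
Step 2: length = 3
Step 3: length = 4
Step 4: length = 5
Step 5: length = 6
Step 6: length = 7

Answer: 7


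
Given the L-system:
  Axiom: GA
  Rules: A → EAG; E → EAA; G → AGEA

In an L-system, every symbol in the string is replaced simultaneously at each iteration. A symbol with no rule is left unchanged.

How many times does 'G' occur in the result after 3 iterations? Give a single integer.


Step 0: GA  (1 'G')
Step 1: AGEAEAG  (2 'G')
Step 2: EAGAGEAEAAEAGEAAEAGAGEA  (5 'G')
Step 3: EAAEAGAGEAEAGAGEAEAAEAGEAAEAGEAGEAAEAGAGEAEAAEAGEAGEAAEAGAGEAEAGAGEAEAAEAG  (16 'G')

Answer: 16


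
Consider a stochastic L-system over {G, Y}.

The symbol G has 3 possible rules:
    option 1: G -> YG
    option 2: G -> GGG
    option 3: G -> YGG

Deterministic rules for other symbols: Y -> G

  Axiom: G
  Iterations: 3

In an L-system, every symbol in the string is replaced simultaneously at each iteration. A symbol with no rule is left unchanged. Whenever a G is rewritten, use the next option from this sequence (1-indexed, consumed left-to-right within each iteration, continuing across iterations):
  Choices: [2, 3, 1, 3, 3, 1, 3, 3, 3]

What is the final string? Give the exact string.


Answer: GYGGYGGYGGGYGGYGG

Derivation:
Step 0: G
Step 1: GGG  (used choices [2])
Step 2: YGGYGYGG  (used choices [3, 1, 3])
Step 3: GYGGYGGYGGGYGGYGG  (used choices [3, 1, 3, 3, 3])


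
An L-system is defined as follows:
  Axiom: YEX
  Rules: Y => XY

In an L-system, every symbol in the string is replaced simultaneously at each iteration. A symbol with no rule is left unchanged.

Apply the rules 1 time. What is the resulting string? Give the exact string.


Answer: XYEX

Derivation:
Step 0: YEX
Step 1: XYEX


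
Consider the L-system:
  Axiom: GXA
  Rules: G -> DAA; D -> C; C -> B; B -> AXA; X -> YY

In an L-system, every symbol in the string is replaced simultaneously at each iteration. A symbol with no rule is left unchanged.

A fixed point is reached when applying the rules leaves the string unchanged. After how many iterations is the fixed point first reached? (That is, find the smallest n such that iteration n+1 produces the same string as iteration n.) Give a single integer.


Step 0: GXA
Step 1: DAAYYA
Step 2: CAAYYA
Step 3: BAAYYA
Step 4: AXAAAYYA
Step 5: AYYAAAYYA
Step 6: AYYAAAYYA  (unchanged — fixed point at step 5)

Answer: 5


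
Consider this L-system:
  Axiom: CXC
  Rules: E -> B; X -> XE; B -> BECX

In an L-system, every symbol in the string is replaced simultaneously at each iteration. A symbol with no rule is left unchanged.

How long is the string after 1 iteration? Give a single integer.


Answer: 4

Derivation:
Step 0: length = 3
Step 1: length = 4


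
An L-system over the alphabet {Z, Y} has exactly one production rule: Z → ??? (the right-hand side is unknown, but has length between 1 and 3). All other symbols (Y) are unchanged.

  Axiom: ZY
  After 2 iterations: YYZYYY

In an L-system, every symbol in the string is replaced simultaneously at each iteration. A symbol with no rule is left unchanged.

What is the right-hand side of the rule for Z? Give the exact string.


Trying Z → YZY:
  Step 0: ZY
  Step 1: YZYY
  Step 2: YYZYYY
Matches the given result.

Answer: YZY


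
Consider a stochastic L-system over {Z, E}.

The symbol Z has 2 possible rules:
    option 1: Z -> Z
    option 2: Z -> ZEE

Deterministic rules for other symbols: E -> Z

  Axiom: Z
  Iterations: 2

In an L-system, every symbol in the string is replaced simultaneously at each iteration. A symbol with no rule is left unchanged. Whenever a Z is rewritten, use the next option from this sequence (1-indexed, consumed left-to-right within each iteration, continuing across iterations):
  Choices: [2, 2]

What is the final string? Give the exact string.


Step 0: Z
Step 1: ZEE  (used choices [2])
Step 2: ZEEZZ  (used choices [2])

Answer: ZEEZZ
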